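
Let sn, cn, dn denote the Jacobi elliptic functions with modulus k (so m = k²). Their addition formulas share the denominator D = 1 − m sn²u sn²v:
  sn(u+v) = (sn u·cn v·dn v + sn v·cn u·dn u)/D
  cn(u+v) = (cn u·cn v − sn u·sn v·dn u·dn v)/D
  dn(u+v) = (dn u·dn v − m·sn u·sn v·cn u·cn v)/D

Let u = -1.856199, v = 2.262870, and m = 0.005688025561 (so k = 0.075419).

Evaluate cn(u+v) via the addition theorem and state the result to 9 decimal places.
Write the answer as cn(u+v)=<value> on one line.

cn(u+v)=0.918467105

sn u = -0.9603959729137601, cn u = -0.2786387898535167, dn u = 0.9973733455067593
sn v = 0.7724220425833915, cn v = -0.6351095874975447, dn v = 0.998301718044942
m = k² = 0.005688025561
D = 1 − m·sn²u·sn²v = 0.99686980410556
cn(u+v) = (cn u·cn v − sn u·sn v·dn u·dn v)/D = 0.9155921231184211/0.99686980410556 = 0.9184671050799205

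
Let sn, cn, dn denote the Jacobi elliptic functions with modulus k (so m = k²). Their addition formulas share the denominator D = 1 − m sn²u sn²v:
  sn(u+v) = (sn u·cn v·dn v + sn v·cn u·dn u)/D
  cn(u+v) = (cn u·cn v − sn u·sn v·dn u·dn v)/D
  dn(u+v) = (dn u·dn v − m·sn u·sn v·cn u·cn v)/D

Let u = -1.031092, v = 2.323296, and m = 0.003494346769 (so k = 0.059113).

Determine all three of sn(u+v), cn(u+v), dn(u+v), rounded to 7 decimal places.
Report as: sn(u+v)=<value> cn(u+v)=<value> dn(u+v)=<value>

sn(u+v)=0.9611962 cn(u+v)=0.2758657 dn(u+v)=0.9983845

sn u = -0.8575955801738517, cn u = 0.5143246259574537, dn u = 0.9987141794106301
sn v = 0.7316674869128485, cn v = -0.6816617112575978, dn v = 0.9990642350697804
m = k² = 0.003494346769
D = 1 − m·sn²u·sn²v = 0.9986241896171673
sn(u+v) = (sn u·cn v·dn v + sn v·cn u·dn u)/D = 0.9598737653240213/0.9986241896171673 = 0.9611961890208153
cn(u+v) = (cn u·cn v − sn u·sn v·dn u·dn v)/D = 0.2754861643190631/0.9986241896171673 = 0.2758657032178176
dn(u+v) = (dn u·dn v − m·sn u·sn v·cn u·cn v)/D = 0.9970108971206866/0.9986241896171673 = 0.9983844848610175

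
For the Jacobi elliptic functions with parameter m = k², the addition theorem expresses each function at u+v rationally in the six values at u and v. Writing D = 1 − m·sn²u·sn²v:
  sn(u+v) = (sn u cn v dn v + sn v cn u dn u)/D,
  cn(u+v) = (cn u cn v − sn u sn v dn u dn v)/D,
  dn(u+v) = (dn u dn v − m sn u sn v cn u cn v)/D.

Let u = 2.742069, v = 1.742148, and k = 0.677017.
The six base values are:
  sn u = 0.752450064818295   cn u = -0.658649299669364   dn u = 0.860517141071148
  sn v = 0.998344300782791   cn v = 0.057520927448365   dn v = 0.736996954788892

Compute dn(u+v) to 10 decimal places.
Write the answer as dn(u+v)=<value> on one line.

m = k² = 0.458352018289
D = 1 − m·sn²u·sn²v = 0.7413483805067696
dn(u+v) = (dn u·dn v − m·sn u·sn v·cn u·cn v)/D = 0.6472433084363584/0.7413483805067696 = 0.8730622814525027

dn(u+v)=0.8730622815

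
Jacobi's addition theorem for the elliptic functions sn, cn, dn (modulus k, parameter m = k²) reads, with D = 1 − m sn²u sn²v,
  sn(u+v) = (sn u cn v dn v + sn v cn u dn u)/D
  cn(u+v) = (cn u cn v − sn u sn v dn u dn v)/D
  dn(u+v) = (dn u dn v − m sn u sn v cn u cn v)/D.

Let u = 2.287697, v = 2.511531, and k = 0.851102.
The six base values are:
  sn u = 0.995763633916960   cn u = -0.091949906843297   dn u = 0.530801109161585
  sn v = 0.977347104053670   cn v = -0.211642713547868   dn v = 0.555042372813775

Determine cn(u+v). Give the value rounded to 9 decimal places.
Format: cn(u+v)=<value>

cn(u+v)=-0.851366576

m = k² = 0.724374614404
D = 1 − m·sn²u·sn²v = 0.3139221380480456
cn(u+v) = (cn u·cn v − sn u·sn v·dn u·dn v)/D = -0.2672628159482608/0.3139221380480456 = -0.8513665764704888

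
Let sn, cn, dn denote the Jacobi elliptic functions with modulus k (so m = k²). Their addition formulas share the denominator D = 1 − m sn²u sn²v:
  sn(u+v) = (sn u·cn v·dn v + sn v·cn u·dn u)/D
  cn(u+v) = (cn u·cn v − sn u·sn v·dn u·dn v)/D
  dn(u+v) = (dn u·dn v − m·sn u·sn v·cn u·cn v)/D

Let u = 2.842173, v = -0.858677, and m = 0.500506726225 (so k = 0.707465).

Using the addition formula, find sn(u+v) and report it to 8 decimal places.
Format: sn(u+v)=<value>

sn(u+v)=0.99583586

sn u = 0.7314817510722927, cn u = -0.6818610179854927, dn u = 0.8556845751658358
sn v = -0.7266981490294274, cn v = 0.6869569129117227, dn v = 0.8577221595278954
m = k² = 0.500506726225
D = 1 − m·sn²u·sn²v = 0.8585753808096434
sn(u+v) = (sn u·cn v·dn v + sn v·cn u·dn u)/D = 0.8550001527437845/0.8585753808096434 = 0.9958358600237437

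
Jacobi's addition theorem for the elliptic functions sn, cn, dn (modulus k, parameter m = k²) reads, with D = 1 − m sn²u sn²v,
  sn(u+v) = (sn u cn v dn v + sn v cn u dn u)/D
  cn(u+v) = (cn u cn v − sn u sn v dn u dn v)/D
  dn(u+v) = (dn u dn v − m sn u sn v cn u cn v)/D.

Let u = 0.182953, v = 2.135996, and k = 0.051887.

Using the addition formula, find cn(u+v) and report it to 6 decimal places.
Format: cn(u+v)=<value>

cn(u+v)=-0.678894

sn u = 0.1819313951451174, cn u = 0.983311226143865, dn u = 0.9999554433939555
sn v = 0.8454140606985813, cn v = -0.5341114733584512, dn v = 0.9990374237732505
m = k² = 0.002692260769
D = 1 − m·sn²u·sn²v = 0.9999363099843059
cn(u+v) = (cn u·cn v − sn u·sn v·dn u·dn v)/D = -0.6788502694587443/0.9999363099843059 = -0.678893508196936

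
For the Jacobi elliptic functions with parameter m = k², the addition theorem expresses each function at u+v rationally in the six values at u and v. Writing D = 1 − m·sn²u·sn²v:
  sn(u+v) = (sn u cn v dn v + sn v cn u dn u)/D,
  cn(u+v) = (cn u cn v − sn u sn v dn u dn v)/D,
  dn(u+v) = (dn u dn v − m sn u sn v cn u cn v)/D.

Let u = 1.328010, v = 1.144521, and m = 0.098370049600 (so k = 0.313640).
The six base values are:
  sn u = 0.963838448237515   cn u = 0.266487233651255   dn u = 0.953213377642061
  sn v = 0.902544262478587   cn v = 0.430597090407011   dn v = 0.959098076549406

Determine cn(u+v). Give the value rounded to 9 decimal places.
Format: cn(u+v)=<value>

m = k² = 0.0983700496
D = 1 − m·sn²u·sn²v = 0.9255596505669298
cn(u+v) = (cn u·cn v − sn u·sn v·dn u·dn v)/D = -0.6805420747463537/0.9255596505669298 = -0.7352762994038295

cn(u+v)=-0.735276299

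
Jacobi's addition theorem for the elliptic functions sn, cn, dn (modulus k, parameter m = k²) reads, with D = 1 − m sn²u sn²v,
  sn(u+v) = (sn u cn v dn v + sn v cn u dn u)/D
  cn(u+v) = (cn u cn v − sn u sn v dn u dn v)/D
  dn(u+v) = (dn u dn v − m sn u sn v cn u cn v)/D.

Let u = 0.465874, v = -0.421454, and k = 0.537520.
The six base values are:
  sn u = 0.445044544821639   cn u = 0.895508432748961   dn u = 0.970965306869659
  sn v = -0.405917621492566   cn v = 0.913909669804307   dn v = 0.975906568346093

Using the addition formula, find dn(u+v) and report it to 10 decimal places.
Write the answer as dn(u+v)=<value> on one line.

dn(u+v)=0.9997151540

m = k² = 0.2889277504
D = 1 − m·sn²u·sn²v = 0.9905708611648623
dn(u+v) = (dn u·dn v − m·sn u·sn v·cn u·cn v)/D = 0.9902887010187406/0.9905708611648623 = 0.999715154001411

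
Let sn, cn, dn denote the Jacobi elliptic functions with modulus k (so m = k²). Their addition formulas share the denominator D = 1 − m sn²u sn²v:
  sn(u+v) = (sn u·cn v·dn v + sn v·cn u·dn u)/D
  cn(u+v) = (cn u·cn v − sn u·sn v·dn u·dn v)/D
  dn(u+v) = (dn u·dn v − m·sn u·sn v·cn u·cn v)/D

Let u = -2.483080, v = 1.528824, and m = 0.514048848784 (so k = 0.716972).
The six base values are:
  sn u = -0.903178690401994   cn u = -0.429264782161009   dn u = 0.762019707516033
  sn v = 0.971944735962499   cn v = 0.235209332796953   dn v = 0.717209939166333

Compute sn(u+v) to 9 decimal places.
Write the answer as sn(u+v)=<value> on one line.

m = k² = 0.514048848784
D = 1 − m·sn²u·sn²v = 0.6038725854328934
sn(u+v) = (sn u·cn v·dn v + sn v·cn u·dn u)/D = -0.4702923677998177/0.6038725854328934 = -0.7787940356038566

sn(u+v)=-0.778794036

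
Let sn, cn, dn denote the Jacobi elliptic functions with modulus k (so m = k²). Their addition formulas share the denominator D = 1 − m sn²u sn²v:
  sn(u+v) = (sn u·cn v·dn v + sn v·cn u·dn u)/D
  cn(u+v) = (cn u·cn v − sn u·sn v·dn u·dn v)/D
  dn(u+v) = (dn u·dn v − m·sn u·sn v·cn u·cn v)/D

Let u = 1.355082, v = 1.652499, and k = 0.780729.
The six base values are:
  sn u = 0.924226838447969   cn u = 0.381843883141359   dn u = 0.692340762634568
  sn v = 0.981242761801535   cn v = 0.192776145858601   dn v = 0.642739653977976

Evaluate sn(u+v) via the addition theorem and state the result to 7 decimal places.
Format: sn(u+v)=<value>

sn(u+v)=0.7498191

m = k² = 0.609537771441
D = 1 − m·sn²u·sn²v = 0.4986849916285191
sn(u+v) = (sn u·cn v·dn v + sn v·cn u·dn u)/D = 0.3739235169324941/0.4986849916285191 = 0.7498190705747919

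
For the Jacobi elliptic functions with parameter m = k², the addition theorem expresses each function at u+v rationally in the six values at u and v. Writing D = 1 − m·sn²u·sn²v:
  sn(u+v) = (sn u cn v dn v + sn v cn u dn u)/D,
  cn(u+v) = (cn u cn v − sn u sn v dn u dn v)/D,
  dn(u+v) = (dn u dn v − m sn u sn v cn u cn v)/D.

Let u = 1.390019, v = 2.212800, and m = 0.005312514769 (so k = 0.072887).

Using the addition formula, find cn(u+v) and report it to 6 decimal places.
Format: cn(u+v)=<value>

cn(u+v)=-0.897398

sn u = 0.983413225307372, cn u = 0.1813792388630851, dn u = 0.9974278212568418
sn v = 0.8030368721569507, cn v = -0.5959293430905892, dn v = 0.9982855944405812
m = k² = 0.005312514769
D = 1 − m·sn²u·sn²v = 0.9966868338696857
cn(u+v) = (cn u·cn v − sn u·sn v·dn u·dn v)/D = -0.8944245847747085/0.9966868338696857 = -0.8973978128135404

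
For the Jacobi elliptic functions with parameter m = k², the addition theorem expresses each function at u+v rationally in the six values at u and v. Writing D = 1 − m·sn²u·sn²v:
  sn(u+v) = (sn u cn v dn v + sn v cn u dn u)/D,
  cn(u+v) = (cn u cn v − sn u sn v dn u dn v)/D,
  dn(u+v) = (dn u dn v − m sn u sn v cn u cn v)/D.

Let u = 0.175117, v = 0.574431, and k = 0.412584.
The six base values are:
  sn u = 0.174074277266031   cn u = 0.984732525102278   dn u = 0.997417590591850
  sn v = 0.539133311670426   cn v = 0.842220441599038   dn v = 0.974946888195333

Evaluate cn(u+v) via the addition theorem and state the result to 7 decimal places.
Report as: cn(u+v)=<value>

cn(u+v)=0.7392084

m = k² = 0.170225557056
D = 1 − m·sn²u·sn²v = 0.9985007077409519
cn(u+v) = (cn u·cn v − sn u·sn v·dn u·dn v)/D = 0.7381001214748344/0.9985007077409519 = 0.7392084109231547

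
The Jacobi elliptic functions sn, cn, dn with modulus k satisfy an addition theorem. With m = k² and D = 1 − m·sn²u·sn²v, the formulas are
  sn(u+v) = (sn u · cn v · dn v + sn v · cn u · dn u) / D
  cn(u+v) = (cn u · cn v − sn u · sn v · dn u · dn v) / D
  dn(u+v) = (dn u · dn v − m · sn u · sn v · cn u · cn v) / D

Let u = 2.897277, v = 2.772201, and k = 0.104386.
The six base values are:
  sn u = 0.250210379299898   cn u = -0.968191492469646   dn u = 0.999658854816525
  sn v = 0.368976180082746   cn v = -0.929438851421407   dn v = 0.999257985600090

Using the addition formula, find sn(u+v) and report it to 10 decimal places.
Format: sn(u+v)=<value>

sn(u+v)=-0.5895551702

m = k² = 0.010896436996
D = 1 − m·sn²u·sn²v = 0.9999071264993848
sn(u+v) = (sn u·cn v·dn v + sn v·cn u·dn u)/D = -0.5895004161194495/0.9999071264993848 = -0.5895551701719092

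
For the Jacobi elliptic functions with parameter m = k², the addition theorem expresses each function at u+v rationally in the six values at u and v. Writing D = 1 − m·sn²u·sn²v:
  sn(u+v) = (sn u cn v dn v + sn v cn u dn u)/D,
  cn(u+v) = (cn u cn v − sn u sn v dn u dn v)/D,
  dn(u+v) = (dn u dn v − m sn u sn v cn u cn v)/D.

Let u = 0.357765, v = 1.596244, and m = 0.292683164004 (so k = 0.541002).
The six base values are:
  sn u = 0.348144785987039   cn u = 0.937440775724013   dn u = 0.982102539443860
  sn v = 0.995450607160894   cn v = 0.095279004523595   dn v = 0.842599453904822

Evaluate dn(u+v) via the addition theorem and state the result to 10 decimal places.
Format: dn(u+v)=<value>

dn(u+v)=0.8482784264

m = k² = 0.292683164004
D = 1 − m·sn²u·sn²v = 0.9648474395659004
dn(u+v) = (dn u·dn v − m·sn u·sn v·cn u·cn v)/D = 0.8184592677336396/0.9648474395659004 = 0.8482784263819749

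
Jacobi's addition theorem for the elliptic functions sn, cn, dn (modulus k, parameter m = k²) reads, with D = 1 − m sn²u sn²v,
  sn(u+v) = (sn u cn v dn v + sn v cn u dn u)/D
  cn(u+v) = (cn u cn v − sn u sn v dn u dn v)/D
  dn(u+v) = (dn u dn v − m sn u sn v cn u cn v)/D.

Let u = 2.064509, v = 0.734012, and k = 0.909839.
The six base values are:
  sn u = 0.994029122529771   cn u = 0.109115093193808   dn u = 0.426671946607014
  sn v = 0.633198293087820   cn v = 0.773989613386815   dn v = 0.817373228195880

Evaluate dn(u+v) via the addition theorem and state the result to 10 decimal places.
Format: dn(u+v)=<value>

m = k² = 0.827807005921
D = 1 − m·sn²u·sn²v = 0.6720506419193125
dn(u+v) = (dn u·dn v − m·sn u·sn v·cn u·cn v)/D = 0.3047466574066777/0.6720506419193125 = 0.4534578771271616

dn(u+v)=0.4534578771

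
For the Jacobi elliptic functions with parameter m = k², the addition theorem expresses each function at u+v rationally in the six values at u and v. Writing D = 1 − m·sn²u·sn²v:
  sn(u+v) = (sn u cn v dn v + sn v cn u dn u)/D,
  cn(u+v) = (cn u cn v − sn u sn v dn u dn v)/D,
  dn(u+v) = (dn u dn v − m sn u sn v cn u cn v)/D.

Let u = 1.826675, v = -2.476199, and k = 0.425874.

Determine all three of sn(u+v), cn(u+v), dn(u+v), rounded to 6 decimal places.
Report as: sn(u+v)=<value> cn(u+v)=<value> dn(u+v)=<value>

sn u = 0.987277441642177, cn u = -0.1590070854536921, dn u = 0.9073130253555066
sn v = -0.7241230364403775, cn v = -0.6896708113994441, dn v = 0.9512615751958195
m = k² = 0.181368663876
D = 1 − m·sn²u·sn²v = 0.9073030576155396
sn(u+v) = (sn u·cn v·dn v + sn v·cn u·dn u)/D = -0.5432419636013151/0.9073030576155396 = -0.5987436711929481
cn(u+v) = (cn u·cn v − sn u·sn v·dn u·dn v)/D = 0.7266959524733124/0.9073030576155396 = 0.8009407070479006
dn(u+v) = (dn u·dn v − m·sn u·sn v·cn u·cn v)/D = 0.8773111192005258/0.9073030576155396 = 0.9669438583246541

sn(u+v)=-0.598744 cn(u+v)=0.800941 dn(u+v)=0.966944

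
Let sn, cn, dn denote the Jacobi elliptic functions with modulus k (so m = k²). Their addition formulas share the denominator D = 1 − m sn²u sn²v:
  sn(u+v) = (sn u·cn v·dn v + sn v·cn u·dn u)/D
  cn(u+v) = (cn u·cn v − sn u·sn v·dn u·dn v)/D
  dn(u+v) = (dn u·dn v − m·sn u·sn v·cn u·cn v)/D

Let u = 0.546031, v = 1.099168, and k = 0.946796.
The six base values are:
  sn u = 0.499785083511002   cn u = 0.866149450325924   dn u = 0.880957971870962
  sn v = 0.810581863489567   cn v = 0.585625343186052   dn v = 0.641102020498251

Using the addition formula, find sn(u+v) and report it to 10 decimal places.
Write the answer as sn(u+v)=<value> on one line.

m = k² = 0.896422665616
D = 1 − m·sn²u·sn²v = 0.8528795062427594
sn(u+v) = (sn u·cn v·dn v + sn v·cn u·dn u)/D = 0.8061495148976128/0.8528795062427594 = 0.9452091520512563

sn(u+v)=0.9452091521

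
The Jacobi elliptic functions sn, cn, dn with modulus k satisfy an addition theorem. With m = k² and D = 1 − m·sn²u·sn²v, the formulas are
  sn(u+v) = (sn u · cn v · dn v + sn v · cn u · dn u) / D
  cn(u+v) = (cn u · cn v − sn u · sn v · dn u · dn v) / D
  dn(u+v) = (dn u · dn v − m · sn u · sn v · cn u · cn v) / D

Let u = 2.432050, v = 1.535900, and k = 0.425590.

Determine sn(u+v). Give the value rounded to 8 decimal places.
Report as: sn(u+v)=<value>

sn u = 0.7522488369139137, cn u = -0.6588791143765783, dn u = 0.9473670064044197
sn v = 0.9946485511333044, cn v = 0.1033163091114778, dn v = 0.9059837453952522
m = k² = 0.1811268481
D = 1 − m·sn²u·sn²v = 0.8985983111354843
sn(u+v) = (sn u·cn v·dn v + sn v·cn u·dn u)/D = -0.550447287832206/0.8985983111354843 = -0.6125621214852399

sn(u+v)=-0.61256212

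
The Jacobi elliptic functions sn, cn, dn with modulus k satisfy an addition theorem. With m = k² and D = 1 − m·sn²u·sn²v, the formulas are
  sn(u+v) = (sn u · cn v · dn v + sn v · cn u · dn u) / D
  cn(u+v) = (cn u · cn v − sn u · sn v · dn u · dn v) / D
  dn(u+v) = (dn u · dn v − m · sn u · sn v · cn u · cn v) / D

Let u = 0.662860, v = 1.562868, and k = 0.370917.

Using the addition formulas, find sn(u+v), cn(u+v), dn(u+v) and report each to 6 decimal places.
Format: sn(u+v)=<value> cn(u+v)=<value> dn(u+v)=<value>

sn(u+v)=0.848318 cn(u+v)=-0.529486 dn(u+v)=0.949206

sn u = 0.6105513627063104, cn u = 0.7919766622176865, dn u = 0.9740195640465888
sn v = 0.998088504991702, cn v = 0.06180077833999566, dn v = 0.9289488905069257
m = k² = 0.137579420889
D = 1 − m·sn²u·sn²v = 0.948909989197534
sn(u+v) = (sn u·cn v·dn v + sn v·cn u·dn u)/D = 0.8049778444906225/0.948909989197534 = 0.8483184429024392
cn(u+v) = (cn u·cn v − sn u·sn v·dn u·dn v)/D = -0.502434908697729/0.948909989197534 = -0.5294863732255826
dn(u+v) = (dn u·dn v − m·sn u·sn v·cn u·cn v)/D = 0.9007109252244016/0.948909989197534 = 0.9492058630198499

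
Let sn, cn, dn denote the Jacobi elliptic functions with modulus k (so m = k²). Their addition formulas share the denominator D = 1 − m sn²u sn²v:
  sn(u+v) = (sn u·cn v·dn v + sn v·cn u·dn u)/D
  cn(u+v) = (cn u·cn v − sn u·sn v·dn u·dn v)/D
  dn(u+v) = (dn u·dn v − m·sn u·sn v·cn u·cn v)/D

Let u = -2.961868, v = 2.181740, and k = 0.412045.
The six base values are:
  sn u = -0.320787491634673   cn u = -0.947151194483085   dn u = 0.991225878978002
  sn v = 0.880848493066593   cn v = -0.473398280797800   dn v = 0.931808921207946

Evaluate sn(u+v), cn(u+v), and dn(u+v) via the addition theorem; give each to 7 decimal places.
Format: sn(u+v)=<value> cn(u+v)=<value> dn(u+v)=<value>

m = k² = 0.169781082025
D = 1 − m·sn²u·sn²v = 0.986444155458596
sn(u+v) = (sn u·cn v·dn v + sn v·cn u·dn u)/D = -0.6854717491619103/0.986444155458596 = -0.6948915915500922
cn(u+v) = (cn u·cn v − sn u·sn v·dn u·dn v)/D = 0.7093663037805883/0.986444155458596 = 0.7191145082620569
dn(u+v) = (dn u·dn v − m·sn u·sn v·cn u·cn v)/D = 0.9451437863875555/0.986444155458596 = 0.9581320758580195

sn(u+v)=-0.6948916 cn(u+v)=0.7191145 dn(u+v)=0.9581321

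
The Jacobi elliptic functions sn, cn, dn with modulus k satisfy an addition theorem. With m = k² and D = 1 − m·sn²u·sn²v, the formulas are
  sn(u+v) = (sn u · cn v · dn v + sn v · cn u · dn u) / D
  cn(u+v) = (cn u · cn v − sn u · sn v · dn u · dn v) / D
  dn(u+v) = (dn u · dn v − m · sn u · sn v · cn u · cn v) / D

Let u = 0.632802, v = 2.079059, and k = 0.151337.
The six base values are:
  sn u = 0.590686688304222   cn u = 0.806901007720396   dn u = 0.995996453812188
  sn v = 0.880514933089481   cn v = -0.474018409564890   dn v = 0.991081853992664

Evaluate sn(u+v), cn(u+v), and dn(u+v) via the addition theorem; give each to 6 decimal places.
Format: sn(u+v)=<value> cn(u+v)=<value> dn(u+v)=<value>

m = k² = 0.022902887569
D = 1 − m·sn²u·sn²v = 0.9938044757651622
sn(u+v) = (sn u·cn v·dn v + sn v·cn u·dn u)/D = 0.4301445976695918/0.9938044757651622 = 0.4328261827744432
cn(u+v) = (cn u·cn v − sn u·sn v·dn u·dn v)/D = -0.8958922709492106/0.9938044757651622 = -0.9014773960033076
dn(u+v) = (dn u·dn v − m·sn u·sn v·cn u·cn v)/D = 0.9916701788371526/0.9938044757651622 = 0.9978523975489583

sn(u+v)=0.432826 cn(u+v)=-0.901477 dn(u+v)=0.997852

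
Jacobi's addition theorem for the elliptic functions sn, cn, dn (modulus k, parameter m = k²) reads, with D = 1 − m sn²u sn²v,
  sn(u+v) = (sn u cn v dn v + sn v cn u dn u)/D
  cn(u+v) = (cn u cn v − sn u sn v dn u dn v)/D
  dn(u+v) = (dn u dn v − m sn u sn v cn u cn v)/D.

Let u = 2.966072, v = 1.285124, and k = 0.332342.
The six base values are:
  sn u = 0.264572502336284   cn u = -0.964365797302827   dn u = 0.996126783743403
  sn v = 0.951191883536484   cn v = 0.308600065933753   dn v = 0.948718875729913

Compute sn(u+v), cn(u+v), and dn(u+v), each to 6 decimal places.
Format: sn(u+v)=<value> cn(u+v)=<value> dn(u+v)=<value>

sn(u+v)=-0.842175 cn(u+v)=-0.539204 dn(u+v)=0.960032

m = k² = 0.110451204964
D = 1 − m·sn²u·sn²v = 0.9930048643684876
sn(u+v) = (sn u·cn v·dn v + sn v·cn u·dn u)/D = -0.8362838928039836/0.9930048643684876 = -0.8421750213034732
cn(u+v) = (cn u·cn v − sn u·sn v·dn u·dn v)/D = -0.5354324525989191/0.9930048643684876 = -0.5392042595274025
dn(u+v) = (dn u·dn v − m·sn u·sn v·cn u·cn v)/D = 0.9533164840050323/0.9930048643684876 = 0.9600320383237039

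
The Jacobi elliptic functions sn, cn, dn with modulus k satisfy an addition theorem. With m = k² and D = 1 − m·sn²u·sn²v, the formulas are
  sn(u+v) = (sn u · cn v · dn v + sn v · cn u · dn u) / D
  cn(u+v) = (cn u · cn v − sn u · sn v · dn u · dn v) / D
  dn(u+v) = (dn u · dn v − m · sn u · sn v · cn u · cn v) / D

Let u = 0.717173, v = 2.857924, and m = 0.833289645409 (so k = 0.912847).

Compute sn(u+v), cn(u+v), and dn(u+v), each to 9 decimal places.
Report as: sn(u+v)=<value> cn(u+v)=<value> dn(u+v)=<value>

sn u = 0.6222089333900962, cn u = 0.7828512267407894, dn u = 0.823041280570942
sn v = 0.9760737700146179, cn v = -0.2174396364268731, dn v = 0.4539915035188913
m = k² = 0.833289645409
D = 1 − m·sn²u·sn²v = 0.6926496202952512
sn(u+v) = (sn u·cn v·dn v + sn v·cn u·dn u)/D = 0.567480934598857/0.6926496202952512 = 0.8192900392509572
cn(u+v) = (cn u·cn v − sn u·sn v·dn u·dn v)/D = -0.3971509604192888/0.6926496202952512 = -0.5733793086466976
dn(u+v) = (dn u·dn v − m·sn u·sn v·cn u·cn v)/D = 0.4597992927077561/0.6926496202952512 = 0.6638266725848495

sn(u+v)=0.819290039 cn(u+v)=-0.573379309 dn(u+v)=0.663826673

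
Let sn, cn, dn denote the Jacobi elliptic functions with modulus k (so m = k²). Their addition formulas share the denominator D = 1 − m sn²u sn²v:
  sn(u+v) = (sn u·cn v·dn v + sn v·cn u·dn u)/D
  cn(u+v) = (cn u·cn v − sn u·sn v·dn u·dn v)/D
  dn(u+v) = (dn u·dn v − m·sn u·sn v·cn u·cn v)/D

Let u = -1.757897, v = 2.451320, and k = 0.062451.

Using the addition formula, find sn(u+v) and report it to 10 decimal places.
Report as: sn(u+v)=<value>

sn u = -0.982898037314788, cn u = -0.1841506129306598, dn u = 0.9981142878285528
sn v = 0.6389602156199027, cn v = -0.7692397824183091, dn v = 0.999203530004327
m = k² = 0.003900127401
D = 1 − m·sn²u·sn²v = 0.998461691762961
sn(u+v) = (sn u·cn v·dn v + sn v·cn u·dn u)/D = 0.6380390407445791/0.998461691762961 = 0.6390220536333328

sn(u+v)=0.6390220536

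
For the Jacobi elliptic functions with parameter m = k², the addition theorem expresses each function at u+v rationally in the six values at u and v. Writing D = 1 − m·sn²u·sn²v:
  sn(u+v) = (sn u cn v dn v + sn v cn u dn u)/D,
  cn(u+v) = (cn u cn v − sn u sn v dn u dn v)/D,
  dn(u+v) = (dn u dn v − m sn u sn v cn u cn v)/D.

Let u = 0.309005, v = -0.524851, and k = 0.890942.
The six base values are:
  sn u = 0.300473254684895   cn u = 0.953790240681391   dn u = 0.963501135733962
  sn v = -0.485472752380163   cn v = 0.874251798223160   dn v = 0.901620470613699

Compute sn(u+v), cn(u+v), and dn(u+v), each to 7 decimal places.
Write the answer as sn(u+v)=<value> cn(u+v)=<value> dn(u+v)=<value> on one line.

sn(u+v)=-0.2128885 cn(u+v)=0.9770765 dn(u+v)=0.9818476

m = k² = 0.793777647364
D = 1 − m·sn²u·sn²v = 0.9831095886307403
sn(u+v) = (sn u·cn v·dn v + sn v·cn u·dn u)/D = -0.209292734231836/0.9831095886307403 = -0.2128885087199034
cn(u+v) = (cn u·cn v − sn u·sn v·dn u·dn v)/D = 0.9605732739648056/0.9831095886307403 = 0.9770764979544926
dn(u+v) = (dn u·dn v − m·sn u·sn v·cn u·cn v)/D = 0.9652638317474602/0.9831095886307403 = 0.9818476423283233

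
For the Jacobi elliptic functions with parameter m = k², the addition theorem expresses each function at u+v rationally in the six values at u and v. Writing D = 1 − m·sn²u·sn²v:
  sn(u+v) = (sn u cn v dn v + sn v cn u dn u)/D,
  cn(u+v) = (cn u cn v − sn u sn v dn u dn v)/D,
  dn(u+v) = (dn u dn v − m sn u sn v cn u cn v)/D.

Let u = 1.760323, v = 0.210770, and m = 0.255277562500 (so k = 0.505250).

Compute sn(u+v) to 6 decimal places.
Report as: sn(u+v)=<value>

sn(u+v)=0.970238

sn u = 0.9980853789285366, cn u = -0.06185124387657406, dn u = 0.8635386623137705
sn v = 0.2088270075490828, cn v = 0.9779525964575662, dn v = 0.9944182583244458
m = k² = 0.2552775625
D = 1 − m·sn²u·sn²v = 0.988910260058083
sn(u+v) = (sn u·cn v·dn v + sn v·cn u·dn u)/D = 0.9594783134924822/0.988910260058083 = 0.9702380006009118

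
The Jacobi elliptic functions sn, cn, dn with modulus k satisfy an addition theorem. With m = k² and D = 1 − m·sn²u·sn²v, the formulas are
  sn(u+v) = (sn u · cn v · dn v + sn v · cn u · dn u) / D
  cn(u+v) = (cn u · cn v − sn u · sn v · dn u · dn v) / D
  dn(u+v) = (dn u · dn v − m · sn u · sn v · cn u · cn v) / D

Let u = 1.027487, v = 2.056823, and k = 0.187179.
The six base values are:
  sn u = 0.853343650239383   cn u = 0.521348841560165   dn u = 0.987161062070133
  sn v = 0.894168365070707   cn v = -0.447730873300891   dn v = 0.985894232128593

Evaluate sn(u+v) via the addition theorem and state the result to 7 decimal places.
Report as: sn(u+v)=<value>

sn(u+v)=0.0852485

m = k² = 0.035035978041
D = 1 − m·sn²u·sn²v = 0.9796013808495977
sn(u+v) = (sn u·cn v·dn v + sn v·cn u·dn u)/D = 0.08350953581590626/0.9796013808495977 = 0.08524848724026843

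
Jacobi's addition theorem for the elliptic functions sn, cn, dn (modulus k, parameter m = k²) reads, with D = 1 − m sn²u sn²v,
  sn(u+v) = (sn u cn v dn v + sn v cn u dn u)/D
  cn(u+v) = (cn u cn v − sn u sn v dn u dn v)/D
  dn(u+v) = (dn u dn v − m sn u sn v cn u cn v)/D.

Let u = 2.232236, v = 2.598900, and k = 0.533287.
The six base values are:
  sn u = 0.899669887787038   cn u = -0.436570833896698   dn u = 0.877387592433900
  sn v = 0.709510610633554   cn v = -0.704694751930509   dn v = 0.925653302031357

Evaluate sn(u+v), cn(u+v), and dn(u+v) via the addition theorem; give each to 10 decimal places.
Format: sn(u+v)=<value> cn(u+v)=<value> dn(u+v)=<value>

m = k² = 0.284395024369
D = 1 − m·sn²u·sn²v = 0.8841206227034957
sn(u+v) = (sn u·cn v·dn v + sn v·cn u·dn u)/D = -0.8586296331935071/0.8841206227034957 = -0.9711679731753781
cn(u+v) = (cn u·cn v − sn u·sn v·dn u·dn v)/D = -0.2107710333314342/0.8841206227034957 = -0.2383962413261337
dn(u+v) = (dn u·dn v − m·sn u·sn v·cn u·cn v)/D = 0.7563071527241406/0.8841206227034957 = 0.8554343528504939

sn(u+v)=-0.9711679732 cn(u+v)=-0.2383962413 dn(u+v)=0.8554343529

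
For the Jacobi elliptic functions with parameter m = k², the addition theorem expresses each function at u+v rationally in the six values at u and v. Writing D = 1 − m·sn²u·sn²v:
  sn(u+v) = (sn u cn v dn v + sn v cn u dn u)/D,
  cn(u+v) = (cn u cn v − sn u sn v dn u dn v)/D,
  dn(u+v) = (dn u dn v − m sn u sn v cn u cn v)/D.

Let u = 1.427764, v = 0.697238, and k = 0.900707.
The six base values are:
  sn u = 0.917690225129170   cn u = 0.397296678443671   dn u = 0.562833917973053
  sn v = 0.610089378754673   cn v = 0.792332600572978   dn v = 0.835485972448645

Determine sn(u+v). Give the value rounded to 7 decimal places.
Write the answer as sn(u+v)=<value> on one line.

sn(u+v)=0.9976108

m = k² = 0.811273099849
D = 1 − m·sn²u·sn²v = 0.7457000843839707
sn(u+v) = (sn u·cn v·dn v + sn v·cn u·dn u)/D = 0.743918454557559/0.7457000843839707 = 0.9976107957291121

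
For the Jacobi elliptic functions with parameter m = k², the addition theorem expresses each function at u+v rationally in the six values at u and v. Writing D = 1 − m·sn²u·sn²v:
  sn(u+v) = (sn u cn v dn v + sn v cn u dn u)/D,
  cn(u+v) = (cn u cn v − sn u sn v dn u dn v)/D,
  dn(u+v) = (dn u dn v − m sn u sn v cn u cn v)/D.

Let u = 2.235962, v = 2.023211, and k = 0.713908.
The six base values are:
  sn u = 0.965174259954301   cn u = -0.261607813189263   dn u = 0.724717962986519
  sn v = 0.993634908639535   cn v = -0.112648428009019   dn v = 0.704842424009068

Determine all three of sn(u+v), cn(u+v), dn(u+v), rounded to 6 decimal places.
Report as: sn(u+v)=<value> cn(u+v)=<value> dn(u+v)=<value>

sn(u+v)=-0.498868 cn(u+v)=-0.866678 dn(u+v)=0.934430

m = k² = 0.509664632464
D = 1 − m·sn²u·sn²v = 0.5312409757677832
sn(u+v) = (sn u·cn v·dn v + sn v·cn u·dn u)/D = -0.2650193603349758/0.5312409757677832 = -0.4988684465688156
cn(u+v) = (cn u·cn v − sn u·sn v·dn u·dn v)/D = -0.4604147184684115/0.5312409757677832 = -0.8666777215424525
dn(u+v) = (dn u·dn v − m·sn u·sn v·cn u·cn v)/D = 0.4964076406256686/0.5312409757677832 = 0.9344302553247682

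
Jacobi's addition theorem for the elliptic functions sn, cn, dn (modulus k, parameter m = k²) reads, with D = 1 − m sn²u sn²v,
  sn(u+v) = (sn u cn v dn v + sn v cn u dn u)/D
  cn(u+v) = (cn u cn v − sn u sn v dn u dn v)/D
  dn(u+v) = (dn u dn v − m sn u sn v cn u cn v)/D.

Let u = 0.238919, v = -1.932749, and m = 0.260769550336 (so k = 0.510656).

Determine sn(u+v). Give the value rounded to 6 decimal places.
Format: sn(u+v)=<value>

sn(u+v)=-0.999998

sn u = 0.2360834790279031, cn u = 0.9717327775320135, dn u = 0.9927063525731284
sn v = -0.9784812034965562, cn v = -0.206335974575281, dn v = 0.8662174044985922
m = k² = 0.260769550336
D = 1 − m·sn²u·sn²v = 0.9860846848756834
sn(u+v) = (sn u·cn v·dn v + sn v·cn u·dn u)/D = -0.9860829233966069/0.9860846848756834 = -0.9999982136634881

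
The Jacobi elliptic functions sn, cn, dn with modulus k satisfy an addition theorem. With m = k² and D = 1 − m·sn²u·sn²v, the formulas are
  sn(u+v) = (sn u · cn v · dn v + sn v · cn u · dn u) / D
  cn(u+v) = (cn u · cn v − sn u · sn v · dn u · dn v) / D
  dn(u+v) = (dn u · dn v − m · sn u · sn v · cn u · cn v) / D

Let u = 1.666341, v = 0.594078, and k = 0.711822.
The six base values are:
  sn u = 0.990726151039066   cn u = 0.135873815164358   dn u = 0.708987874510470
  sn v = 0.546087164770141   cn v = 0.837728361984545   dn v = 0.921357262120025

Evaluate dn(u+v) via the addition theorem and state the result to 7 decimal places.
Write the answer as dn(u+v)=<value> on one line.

dn(u+v)=0.7303467

m = k² = 0.506690559684
D = 1 − m·sn²u·sn²v = 0.8516887810584097
dn(u+v) = (dn u·dn v − m·sn u·sn v·cn u·cn v)/D = 0.6220280517396845/0.8516887810584097 = 0.7303466542868846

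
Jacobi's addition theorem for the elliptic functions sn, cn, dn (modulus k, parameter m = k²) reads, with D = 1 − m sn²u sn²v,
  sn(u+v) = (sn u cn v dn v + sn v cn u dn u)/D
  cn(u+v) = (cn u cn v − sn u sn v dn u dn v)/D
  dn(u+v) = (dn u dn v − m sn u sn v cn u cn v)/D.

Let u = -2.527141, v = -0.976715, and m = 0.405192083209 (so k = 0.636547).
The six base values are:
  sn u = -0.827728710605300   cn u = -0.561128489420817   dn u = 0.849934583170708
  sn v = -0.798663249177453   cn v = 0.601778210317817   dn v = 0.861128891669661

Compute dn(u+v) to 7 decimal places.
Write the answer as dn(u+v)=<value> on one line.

m = k² = 0.405192083209
D = 1 − m·sn²u·sn²v = 0.8229220883734735
dn(u+v) = (dn u·dn v − m·sn u·sn v·cn u·cn v)/D = 0.8223538249412082/0.8229220883734735 = 0.9993094565812561

dn(u+v)=0.9993095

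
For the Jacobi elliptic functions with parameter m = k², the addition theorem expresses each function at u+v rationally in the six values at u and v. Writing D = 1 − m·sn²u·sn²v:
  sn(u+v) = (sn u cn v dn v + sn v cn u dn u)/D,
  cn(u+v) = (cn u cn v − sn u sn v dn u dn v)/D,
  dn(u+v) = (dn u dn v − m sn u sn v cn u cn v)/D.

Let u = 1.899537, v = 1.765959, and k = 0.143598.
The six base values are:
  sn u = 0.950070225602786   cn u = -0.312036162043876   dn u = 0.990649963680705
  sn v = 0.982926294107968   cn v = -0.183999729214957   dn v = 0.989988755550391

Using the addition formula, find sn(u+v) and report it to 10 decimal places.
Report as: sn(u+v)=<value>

m = k² = 0.020620385604
D = 1 − m·sn²u·sn²v = 0.9820174985459507
sn(u+v) = (sn u·cn v·dn v + sn v·cn u·dn u)/D = -0.4769033842500682/0.9820174985459507 = -0.4856363404483193

sn(u+v)=-0.4856363404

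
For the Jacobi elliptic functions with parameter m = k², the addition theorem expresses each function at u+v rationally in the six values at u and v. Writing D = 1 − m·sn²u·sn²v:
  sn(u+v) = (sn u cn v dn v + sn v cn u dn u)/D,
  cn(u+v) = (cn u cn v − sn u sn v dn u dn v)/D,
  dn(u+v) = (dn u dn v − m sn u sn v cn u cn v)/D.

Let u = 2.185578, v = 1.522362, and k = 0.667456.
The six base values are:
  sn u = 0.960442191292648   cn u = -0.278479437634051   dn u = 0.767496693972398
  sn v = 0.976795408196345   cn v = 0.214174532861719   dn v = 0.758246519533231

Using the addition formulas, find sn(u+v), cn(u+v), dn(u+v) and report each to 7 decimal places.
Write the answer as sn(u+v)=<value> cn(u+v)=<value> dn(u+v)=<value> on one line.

m = k² = 0.445497511936
D = 1 − m·sn²u·sn²v = 0.6079016980584719
sn(u+v) = (sn u·cn v·dn v + sn v·cn u·dn u)/D = -0.05279946186922456/0.6079016980584719 = -0.08685526301021447
cn(u+v) = (cn u·cn v − sn u·sn v·dn u·dn v)/D = -0.6056044016754616/0.6079016980584719 = -0.9962209410002514
dn(u+v) = (dn u·dn v − m·sn u·sn v·cn u·cn v)/D = 0.6068793323509066/0.6079016980584719 = 0.9983182055407469

sn(u+v)=-0.0868553 cn(u+v)=-0.9962209 dn(u+v)=0.9983182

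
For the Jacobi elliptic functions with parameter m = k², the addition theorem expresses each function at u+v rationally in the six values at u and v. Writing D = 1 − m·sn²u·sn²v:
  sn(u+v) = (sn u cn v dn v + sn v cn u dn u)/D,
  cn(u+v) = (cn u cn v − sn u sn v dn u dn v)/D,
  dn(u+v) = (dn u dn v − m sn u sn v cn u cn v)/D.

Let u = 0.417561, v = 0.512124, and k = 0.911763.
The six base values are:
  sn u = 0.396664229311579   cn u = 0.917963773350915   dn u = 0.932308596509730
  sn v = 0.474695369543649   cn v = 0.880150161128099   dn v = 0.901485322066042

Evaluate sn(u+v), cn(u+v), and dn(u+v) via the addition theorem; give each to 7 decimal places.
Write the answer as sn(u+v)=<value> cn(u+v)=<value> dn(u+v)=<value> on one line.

sn(u+v)=0.7428824 cn(u+v)=0.6694219 dn(u+v)=0.7356768

m = k² = 0.831311768169
D = 1 − m·sn²u·sn²v = 0.9705259378170751
sn(u+v) = (sn u·cn v·dn v + sn v·cn u·dn u)/D = 0.7209866486582911/0.9705259378170751 = 0.7428824110357602
cn(u+v) = (cn u·cn v − sn u·sn v·dn u·dn v)/D = 0.64969134858962/0.9705259378170751 = 0.6694219322472903
dn(u+v) = (dn u·dn v − m·sn u·sn v·cn u·cn v)/D = 0.7139934592785952/0.9705259378170751 = 0.7356768443350648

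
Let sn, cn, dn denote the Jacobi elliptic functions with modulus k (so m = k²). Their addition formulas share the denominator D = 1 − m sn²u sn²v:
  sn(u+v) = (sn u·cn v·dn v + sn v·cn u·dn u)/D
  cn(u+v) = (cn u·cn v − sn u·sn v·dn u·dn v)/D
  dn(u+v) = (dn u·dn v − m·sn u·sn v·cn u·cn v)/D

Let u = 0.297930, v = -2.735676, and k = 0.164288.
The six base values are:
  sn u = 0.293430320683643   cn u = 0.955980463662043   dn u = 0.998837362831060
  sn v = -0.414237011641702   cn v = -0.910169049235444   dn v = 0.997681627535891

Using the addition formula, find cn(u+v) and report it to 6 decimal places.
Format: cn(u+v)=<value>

m = k² = 0.026990546944
D = 1 − m·sn²u·sn²v = 0.9996012327696507
cn(u+v) = (cn u·cn v − sn u·sn v·dn u·dn v)/D = -0.7489769185793506/0.9996012327696507 = -0.7492757051770721

cn(u+v)=-0.749276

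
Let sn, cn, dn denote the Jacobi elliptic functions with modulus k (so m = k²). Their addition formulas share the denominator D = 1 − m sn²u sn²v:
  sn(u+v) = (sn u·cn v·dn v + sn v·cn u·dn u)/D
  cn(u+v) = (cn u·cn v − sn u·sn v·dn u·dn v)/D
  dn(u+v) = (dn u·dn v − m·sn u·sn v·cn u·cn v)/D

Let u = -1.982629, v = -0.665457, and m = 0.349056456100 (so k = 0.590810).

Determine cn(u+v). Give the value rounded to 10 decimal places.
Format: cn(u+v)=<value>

cn(u+v)=-0.6897042262

sn u = -0.9813633298346924, cn u = -0.1921614291572705, dn u = 0.8147593557507942
sn v = -0.6050653371291838, cn v = 0.7961758209119058, dn v = 0.9339213101146751
m = k² = 0.3490564561
D = 1 − m·sn²u·sn²v = 0.8769278253527484
cn(u+v) = (cn u·cn v − sn u·sn v·dn u·dn v)/D = -0.6048208272592354/0.8769278253527484 = -0.6897042262468332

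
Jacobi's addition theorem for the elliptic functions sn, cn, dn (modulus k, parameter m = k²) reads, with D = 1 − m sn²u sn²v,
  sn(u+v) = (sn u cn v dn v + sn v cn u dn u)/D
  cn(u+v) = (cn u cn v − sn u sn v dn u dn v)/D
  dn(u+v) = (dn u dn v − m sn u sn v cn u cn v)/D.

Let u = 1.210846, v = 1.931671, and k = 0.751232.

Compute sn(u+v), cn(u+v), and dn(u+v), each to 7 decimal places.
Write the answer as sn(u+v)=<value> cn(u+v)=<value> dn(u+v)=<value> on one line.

sn u = 0.8850818303558388, cn u = 0.4654354451198986, dn u = 0.7469307898939515
sn v = 0.9999224805909318, cn v = -0.01245121716450148, dn v = 0.6601045181385573
m = k² = 0.564349517824
D = 1 − m·sn²u·sn²v = 0.557974144027465
sn(u+v) = (sn u·cn v·dn v + sn v·cn u·dn u)/D = 0.3403465349578978/0.557974144027465 = 0.6099682908266534
cn(u+v) = (cn u·cn v − sn u·sn v·dn u·dn v)/D = -0.4421531200221647/0.557974144027465 = -0.7924258225133828
dn(u+v) = (dn u·dn v − m·sn u·sn v·cn u·cn v)/D = 0.4959468599792031/0.557974144027465 = 0.888834841699746

sn(u+v)=0.6099683 cn(u+v)=-0.7924258 dn(u+v)=0.8888348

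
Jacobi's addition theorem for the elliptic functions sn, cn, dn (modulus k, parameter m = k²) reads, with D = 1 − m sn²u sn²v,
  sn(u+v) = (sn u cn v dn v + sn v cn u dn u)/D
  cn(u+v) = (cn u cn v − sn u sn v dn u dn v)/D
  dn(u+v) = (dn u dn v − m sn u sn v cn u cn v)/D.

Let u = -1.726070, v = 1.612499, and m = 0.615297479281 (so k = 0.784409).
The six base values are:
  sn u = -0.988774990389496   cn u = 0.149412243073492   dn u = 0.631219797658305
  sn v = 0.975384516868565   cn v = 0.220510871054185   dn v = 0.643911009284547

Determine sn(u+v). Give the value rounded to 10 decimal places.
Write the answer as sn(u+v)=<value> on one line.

m = k² = 0.615297479281
D = 1 − m·sn²u·sn²v = 0.4276893907742659
sn(u+v) = (sn u·cn v·dn v + sn v·cn u·dn u)/D = -0.04840511417497044/0.4276893907742659 = -0.113178197119504

sn(u+v)=-0.1131781971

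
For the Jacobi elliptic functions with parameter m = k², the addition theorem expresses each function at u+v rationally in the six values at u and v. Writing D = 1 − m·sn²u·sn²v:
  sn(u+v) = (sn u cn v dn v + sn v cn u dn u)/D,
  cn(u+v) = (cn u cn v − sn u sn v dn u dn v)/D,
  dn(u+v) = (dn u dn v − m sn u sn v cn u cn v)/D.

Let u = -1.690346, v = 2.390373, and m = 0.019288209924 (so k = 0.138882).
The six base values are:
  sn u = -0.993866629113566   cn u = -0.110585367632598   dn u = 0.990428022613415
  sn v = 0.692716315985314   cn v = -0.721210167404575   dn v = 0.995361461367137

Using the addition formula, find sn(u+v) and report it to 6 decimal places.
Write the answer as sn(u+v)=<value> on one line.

sn(u+v)=0.643474

m = k² = 0.019288209924
D = 1 − m·sn²u·sn²v = 0.9908576261765237
sn(u+v) = (sn u·cn v·dn v + sn v·cn u·dn u)/D = 0.6375908411266307/0.9908576261765237 = 0.6434737184058796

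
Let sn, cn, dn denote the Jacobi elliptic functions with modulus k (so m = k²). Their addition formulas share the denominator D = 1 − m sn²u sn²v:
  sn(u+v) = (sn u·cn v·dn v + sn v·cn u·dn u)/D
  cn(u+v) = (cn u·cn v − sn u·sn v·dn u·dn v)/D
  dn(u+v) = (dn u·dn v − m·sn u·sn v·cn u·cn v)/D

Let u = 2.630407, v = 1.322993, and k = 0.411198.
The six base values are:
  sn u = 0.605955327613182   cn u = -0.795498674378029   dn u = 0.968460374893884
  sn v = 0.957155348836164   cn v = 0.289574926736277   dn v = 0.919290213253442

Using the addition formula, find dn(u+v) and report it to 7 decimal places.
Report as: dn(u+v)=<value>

dn(u+v)=0.9679417

m = k² = 0.169083795204
D = 1 − m·sn²u·sn²v = 0.9431215091296196
dn(u+v) = (dn u·dn v − m·sn u·sn v·cn u·cn v)/D = 0.9128866236628012/0.9431215091296196 = 0.9679416860137975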